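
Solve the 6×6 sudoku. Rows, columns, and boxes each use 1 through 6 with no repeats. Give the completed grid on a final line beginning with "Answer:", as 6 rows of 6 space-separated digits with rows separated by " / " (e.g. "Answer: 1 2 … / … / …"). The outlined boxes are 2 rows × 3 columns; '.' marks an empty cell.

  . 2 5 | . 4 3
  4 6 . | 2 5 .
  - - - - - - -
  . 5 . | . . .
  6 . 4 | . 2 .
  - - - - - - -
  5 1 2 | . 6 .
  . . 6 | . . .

Step 1. [r2c6∈{1}] r2c6 has the single candidate 1, so r2c6=1.
Step 2. [r4c4∈{1,3,5}] row 4 places 1 nowhere but r4c4, so r4c4=1.
Step 3. [r5c6∈{4}] r5c6 has the single candidate 4. So r5c6=4.
Step 4. [r6c1∈{3}] r6c1 has the single candidate 3. So r6c1=3.
Step 5. [r3c4∈{3,4,6}] 4 has one home in row 3: r3c4, so r3c4=4.
Step 6. [r3c3∈{1,3}] in col 3, 1 fits only at r3c3 ⇒ r3c3=1.
Step 7. [r6c4∈{5}] only 5 remains possible at r6c4 ⇒ r6c4=5.
Step 8. [r4c2∈{3}] only 3 remains possible at r4c2 ⇒ r4c2=3.
Step 9. [r5c4∈{3}] r5c4 has the single candidate 3. So r5c4=3.
Step 10. [r3c6∈{6}] nothing but 6 survives at r3c6 ⇒ r3c6=6.
Step 11. [r2c3∈{3}] r2c3's peers cover all but 3 ⇒ r2c3=3.
Step 12. [r6c2∈{4}] nothing but 4 survives at r6c2. So r6c2=4.
Step 13. [r6c5∈{1}] nothing but 1 survives at r6c5 ⇒ r6c5=1.
Step 14. [r6c6∈{2}] r6c6 has the single candidate 2 ⇒ r6c6=2.
Step 15. [r3c1∈{2}] r3c1 has the single candidate 2. So r3c1=2.
Step 16. [r3c5∈{3}] r3c5's peers cover all but 3, so r3c5=3.
Step 17. [r1c1∈{1}] nothing but 1 survives at r1c1 ⇒ r1c1=1.
Step 18. [r1c4∈{6}] nothing but 6 survives at r1c4, so r1c4=6.
Step 19. [r4c6∈{5}] r4c6's peers cover all but 5. So r4c6=5.

Answer: 1 2 5 6 4 3 / 4 6 3 2 5 1 / 2 5 1 4 3 6 / 6 3 4 1 2 5 / 5 1 2 3 6 4 / 3 4 6 5 1 2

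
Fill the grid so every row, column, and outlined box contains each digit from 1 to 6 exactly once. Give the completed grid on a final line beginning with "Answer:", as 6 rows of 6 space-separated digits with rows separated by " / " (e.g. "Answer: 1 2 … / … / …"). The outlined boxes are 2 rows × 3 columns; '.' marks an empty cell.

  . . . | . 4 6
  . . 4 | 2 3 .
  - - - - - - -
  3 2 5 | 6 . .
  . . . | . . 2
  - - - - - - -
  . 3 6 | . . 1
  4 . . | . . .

Step 1. [r4c3∈{1}] r4c3 is down to just 1 ⇒ r4c3=1.
Step 2. [r2c6∈{5}] r2c6's peers cover all but 5. So r2c6=5.
Step 3. [r4c4∈{3,4,5}] row 4 places 3 nowhere but r4c4. So r4c4=3.
Step 4. [r6c4∈{5}] r6c4 has the single candidate 5 ⇒ r6c4=5.
Step 5. [r6c3∈{2}] nothing but 2 survives at r6c3 ⇒ r6c3=2.
Step 6. [r4c1∈{6}] nothing but 6 survives at r4c1. So r4c1=6.
Step 7. [r2c1∈{1}] only 1 remains possible at r2c1 ⇒ r2c1=1.
Step 8. [r5c1∈{5}] r5c1 has the single candidate 5 ⇒ r5c1=5.
Step 9. [r6c5∈{6}] nothing but 6 survives at r6c5 ⇒ r6c5=6.
Step 10. [r5c5∈{2}] r5c5 has the single candidate 2, so r5c5=2.
Step 11. [r1c1∈{2}] only 2 remains possible at r1c1, so r1c1=2.
Step 12. [r1c4∈{1}] only 1 remains possible at r1c4. So r1c4=1.
Step 13. [r6c6∈{3}] nothing but 3 survives at r6c6 ⇒ r6c6=3.
Step 14. [r2c2∈{6}] r2c2's peers cover all but 6, so r2c2=6.
Step 15. [r5c4∈{4}] only 4 remains possible at r5c4 ⇒ r5c4=4.
Step 16. [r1c2∈{5}] r1c2's peers cover all but 5, so r1c2=5.
Step 17. [r3c6∈{4}] r3c6's peers cover all but 4 ⇒ r3c6=4.
Step 18. [r6c2∈{1}] r6c2 is down to just 1. So r6c2=1.
Step 19. [r1c3∈{3}] r1c3's peers cover all but 3. So r1c3=3.
Step 20. [r4c2∈{4}] r4c2 is down to just 4, so r4c2=4.
Step 21. [r4c5∈{5}] r4c5's peers cover all but 5 ⇒ r4c5=5.
Step 22. [r3c5∈{1}] r3c5 is down to just 1. So r3c5=1.

Answer: 2 5 3 1 4 6 / 1 6 4 2 3 5 / 3 2 5 6 1 4 / 6 4 1 3 5 2 / 5 3 6 4 2 1 / 4 1 2 5 6 3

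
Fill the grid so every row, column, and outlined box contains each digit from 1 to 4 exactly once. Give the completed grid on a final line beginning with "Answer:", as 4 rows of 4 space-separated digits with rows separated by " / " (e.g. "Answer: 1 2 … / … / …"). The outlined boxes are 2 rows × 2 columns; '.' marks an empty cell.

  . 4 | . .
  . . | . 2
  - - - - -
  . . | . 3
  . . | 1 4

Step 1. [r1c1∈{1,2,3}] 2 has one home in row 1: r1c1. So r1c1=2.
Step 2. [r4c1∈{3}] r4c1's peers cover all but 3 ⇒ r4c1=3.
Step 3. [r2c2∈{1,3}] across col 2, 3 lands solely at r2c2 ⇒ r2c2=3.
Step 4. [r3c2∈{1,2}] in col 2, 1 fits only at r3c2. So r3c2=1.
Step 5. [r2c1∈{1}] nothing but 1 survives at r2c1, so r2c1=1.
Step 6. [r3c1∈{4}] r3c1's peers cover all but 4, so r3c1=4.
Step 7. [r1c4∈{1}] nothing but 1 survives at r1c4. So r1c4=1.
Step 8. [r1c3∈{3}] nothing but 3 survives at r1c3. So r1c3=3.
Step 9. [r4c2∈{2}] r4c2 has the single candidate 2 ⇒ r4c2=2.
Step 10. [r2c3∈{4}] r2c3's peers cover all but 4. So r2c3=4.
Step 11. [r3c3∈{2}] nothing but 2 survives at r3c3. So r3c3=2.

Answer: 2 4 3 1 / 1 3 4 2 / 4 1 2 3 / 3 2 1 4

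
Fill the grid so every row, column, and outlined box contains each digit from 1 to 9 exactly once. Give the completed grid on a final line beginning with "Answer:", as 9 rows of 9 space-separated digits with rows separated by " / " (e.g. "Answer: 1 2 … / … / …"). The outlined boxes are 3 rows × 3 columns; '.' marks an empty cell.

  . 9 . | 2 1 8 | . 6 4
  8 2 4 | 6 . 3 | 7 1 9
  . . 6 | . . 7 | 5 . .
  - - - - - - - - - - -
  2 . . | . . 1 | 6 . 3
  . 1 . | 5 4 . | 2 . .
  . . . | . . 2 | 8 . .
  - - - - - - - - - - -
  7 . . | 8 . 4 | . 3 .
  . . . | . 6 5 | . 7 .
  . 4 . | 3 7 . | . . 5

Step 1. [r9c6∈{9}] r9c6 is down to just 9, so r9c6=9.
Step 2. [r5c3∈{3,7,8,9}] across row 5, 8 lands solely at r5c3 ⇒ r5c3=8.
Step 3. [r5c1∈{3,6,9}] in row 5, 3 fits only at r5c1 ⇒ r5c1=3.
Step 4. [r9c7∈{1}] r9c7's peers cover all but 1. So r9c7=1.
Step 5. [r7c3∈{1,2,5,9}] r7c3 is the only open cell in row 7 admitting 1. So r7c3=1.
Step 6. [r1c3∈{3,5,7}] across row 1, 7 lands solely at r1c3, so r1c3=7.
Step 7. [r6c1∈{4,5,6,9}] in col 1, 4 fits only at r6c1, so r6c1=4.
Step 8. [r6c2∈{5,6,7}] r6c2 is the only open cell in row 6 admitting 6. So r6c2=6.
Step 9. [r9c8∈{2,8}] in row 9, 8 fits only at r9c8 ⇒ r9c8=8.
Step 10. [r8c3∈{2,3,9}] across col 3, 3 lands solely at r8c3. So r8c3=3.
Step 11. [r3c5∈{9}] r3c5 is down to just 9. So r3c5=9.
Step 12. [r4c2∈{5,7}] r4c2 is the only open cell in col 2 admitting 7 ⇒ r4c2=7.
Step 13. [r4c4∈{9}] r4c4's peers cover all but 9, so r4c4=9.
Step 14. [r6c3∈{5,9}] col 3 places 9 nowhere but r6c3 ⇒ r6c3=9.
Step 15. [r8c9∈{2}] nothing but 2 survives at r8c9, so r8c9=2.
Step 16. [r5c9∈{7}] r5c9 has the single candidate 7 ⇒ r5c9=7.
Step 17. [r4c8∈{4,5}] across row 4, 4 lands solely at r4c8 ⇒ r4c8=4.
Step 18. [r8c1∈{9}] r8c1's peers cover all but 9, so r8c1=9.
Step 19. [r7c9∈{6}] only 6 remains possible at r7c9, so r7c9=6.
Step 20. [r3c4∈{4}] nothing but 4 survives at r3c4. So r3c4=4.
Step 21. [r3c8∈{2}] r3c8's peers cover all but 2, so r3c8=2.
Step 22. [r6c8∈{5}] r6c8 has the single candidate 5 ⇒ r6c8=5.
Step 23. [r5c8∈{9}] r5c8's peers cover all but 9. So r5c8=9.
Step 24. [r3c2∈{3}] r3c2 has the single candidate 3. So r3c2=3.
Step 25. [r8c2∈{8}] r8c2 is down to just 8, so r8c2=8.
Step 26. [r3c9∈{8}] only 8 remains possible at r3c9 ⇒ r3c9=8.
Step 27. [r6c5∈{3}] r6c5 is down to just 3. So r6c5=3.
Step 28. [r2c5∈{5}] r2c5's peers cover all but 5 ⇒ r2c5=5.
Step 29. [r4c5∈{8}] r4c5 has the single candidate 8. So r4c5=8.
Step 30. [r9c1∈{6}] only 6 remains possible at r9c1, so r9c1=6.
Step 31. [r3c1∈{1}] nothing but 1 survives at r3c1 ⇒ r3c1=1.
Step 32. [r1c7∈{3}] r1c7 is down to just 3 ⇒ r1c7=3.
Step 33. [r8c4∈{1}] r8c4 is down to just 1 ⇒ r8c4=1.
Step 34. [r7c2∈{5}] r7c2's peers cover all but 5 ⇒ r7c2=5.
Step 35. [r7c7∈{9}] r7c7 has the single candidate 9. So r7c7=9.
Step 36. [r1c1∈{5}] nothing but 5 survives at r1c1, so r1c1=5.
Step 37. [r6c4∈{7}] r6c4's peers cover all but 7. So r6c4=7.
Step 38. [r6c9∈{1}] r6c9 is down to just 1. So r6c9=1.
Step 39. [r7c5∈{2}] r7c5 has the single candidate 2. So r7c5=2.
Step 40. [r9c3∈{2}] r9c3's peers cover all but 2, so r9c3=2.
Step 41. [r5c6∈{6}] nothing but 6 survives at r5c6 ⇒ r5c6=6.
Step 42. [r4c3∈{5}] only 5 remains possible at r4c3, so r4c3=5.
Step 43. [r8c7∈{4}] r8c7's peers cover all but 4, so r8c7=4.

Answer: 5 9 7 2 1 8 3 6 4 / 8 2 4 6 5 3 7 1 9 / 1 3 6 4 9 7 5 2 8 / 2 7 5 9 8 1 6 4 3 / 3 1 8 5 4 6 2 9 7 / 4 6 9 7 3 2 8 5 1 / 7 5 1 8 2 4 9 3 6 / 9 8 3 1 6 5 4 7 2 / 6 4 2 3 7 9 1 8 5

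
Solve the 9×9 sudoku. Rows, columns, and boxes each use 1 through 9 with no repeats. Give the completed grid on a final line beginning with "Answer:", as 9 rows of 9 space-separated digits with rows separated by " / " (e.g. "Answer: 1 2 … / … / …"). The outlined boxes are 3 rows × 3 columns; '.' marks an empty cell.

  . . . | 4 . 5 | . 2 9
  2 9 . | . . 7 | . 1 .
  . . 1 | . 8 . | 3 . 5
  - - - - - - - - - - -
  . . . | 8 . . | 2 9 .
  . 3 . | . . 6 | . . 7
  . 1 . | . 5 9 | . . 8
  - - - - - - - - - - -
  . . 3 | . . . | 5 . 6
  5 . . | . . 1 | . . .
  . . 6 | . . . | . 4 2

Step 1. [r9c7∈{1,7,8,9}] r9c7 is the only open cell in box 9 admitting 1. So r9c7=1.
Step 2. [r5c7∈{4}] r5c7's peers cover all but 4 ⇒ r5c7=4.
Step 3. [r4c2∈{4,5,6,7}] col 2 places 5 nowhere but r4c2, so r4c2=5.
Step 4. [r8c7∈{7,8,9}] col 7 places 9 nowhere but r8c7, so r8c7=9.
Step 5. [r1c7∈{6,7,8}] 7 has one home in col 7: r1c7, so r1c7=7.
Step 6. [r1c3∈{8}] nothing but 8 survives at r1c3 ⇒ r1c3=8.
Step 7. [r3c8∈{6}] r3c8's peers cover all but 6, so r3c8=6.
Step 8. [r7c1∈{1,4,7,8,9}] in row 7, 1 fits only at r7c1 ⇒ r7c1=1.
Step 9. [r9c1∈{7,8,9}] across box 7, 9 lands solely at r9c1, so r9c1=9.
Step 10. [r1c5∈{1,3,6}] row 1 places 1 nowhere but r1c5. So r1c5=1.
Step 11. [r5c5∈{2}] r5c5 is down to just 2, so r5c5=2.
Step 12. [r4c1∈{4,6,7}] row 4 places 6 nowhere but r4c1 ⇒ r4c1=6.
Step 13. [r8c9∈{3}] r8c9 is down to just 3 ⇒ r8c9=3.
Step 14. [r7c5∈{4,7,9}] col 5 places 9 nowhere but r7c5 ⇒ r7c5=9.
Step 15. [r6c3∈{2,4,7}] across row 6, 2 lands solely at r6c3 ⇒ r6c3=2.
Step 16. [r6c1∈{4,7}] in row 6, 4 fits only at r6c1, so r6c1=4.
Step 17. [r6c4∈{3,7}] in row 6, 7 fits only at r6c4 ⇒ r6c4=7.
Step 18. [r3c2∈{4,7}] row 3 places 4 nowhere but r3c2 ⇒ r3c2=4.
Step 19. [r7c4∈{2}] r7c4 has the single candidate 2 ⇒ r7c4=2.
Step 20. [r7c6∈{4,8}] 4 has one home in row 7: r7c6, so r7c6=4.
Step 21. [r8c4∈{6}] only 6 remains possible at r8c4 ⇒ r8c4=6.
Step 22. [r8c5∈{7}] r8c5's peers cover all but 7 ⇒ r8c5=7.
Step 23. [r9c5∈{3}] only 3 remains possible at r9c5, so r9c5=3.
Step 24. [r8c8∈{8}] r8c8 is down to just 8. So r8c8=8.
Step 25. [r7c2∈{7,8}] 8 has one home in row 7: r7c2. So r7c2=8.
Step 26. [r5c4∈{1}] r5c4 has the single candidate 1, so r5c4=1.
Step 27. [r4c9∈{1}] r4c9 is down to just 1. So r4c9=1.
Step 28. [r5c3∈{9}] nothing but 9 survives at r5c3, so r5c3=9.
Step 29. [r8c3∈{4}] nothing but 4 survives at r8c3, so r8c3=4.
Step 30. [r3c4∈{9}] r3c4's peers cover all but 9, so r3c4=9.
Step 31. [r5c8∈{5}] only 5 remains possible at r5c8. So r5c8=5.
Step 32. [r3c6∈{2}] only 2 remains possible at r3c6, so r3c6=2.
Step 33. [r1c1∈{3}] r1c1 has the single candidate 3. So r1c1=3.
Step 34. [r6c7∈{6}] only 6 remains possible at r6c7 ⇒ r6c7=6.
Step 35. [r9c2∈{7}] r9c2's peers cover all but 7, so r9c2=7.
Step 36. [r9c4∈{5}] r9c4's peers cover all but 5, so r9c4=5.
Step 37. [r2c4∈{3}] only 3 remains possible at r2c4, so r2c4=3.
Step 38. [r4c6∈{3}] r4c6 has the single candidate 3 ⇒ r4c6=3.
Step 39. [r9c6∈{8}] nothing but 8 survives at r9c6 ⇒ r9c6=8.
Step 40. [r7c8∈{7}] only 7 remains possible at r7c8 ⇒ r7c8=7.
Step 41. [r6c8∈{3}] only 3 remains possible at r6c8, so r6c8=3.
Step 42. [r8c2∈{2}] nothing but 2 survives at r8c2. So r8c2=2.
Step 43. [r4c3∈{7}] only 7 remains possible at r4c3 ⇒ r4c3=7.
Step 44. [r4c5∈{4}] r4c5 has the single candidate 4 ⇒ r4c5=4.
Step 45. [r2c7∈{8}] r2c7 has the single candidate 8, so r2c7=8.
Step 46. [r2c3∈{5}] nothing but 5 survives at r2c3. So r2c3=5.
Step 47. [r2c5∈{6}] r2c5's peers cover all but 6 ⇒ r2c5=6.
Step 48. [r2c9∈{4}] r2c9's peers cover all but 4. So r2c9=4.
Step 49. [r5c1∈{8}] r5c1 has the single candidate 8. So r5c1=8.
Step 50. [r3c1∈{7}] r3c1 has the single candidate 7 ⇒ r3c1=7.
Step 51. [r1c2∈{6}] only 6 remains possible at r1c2. So r1c2=6.

Answer: 3 6 8 4 1 5 7 2 9 / 2 9 5 3 6 7 8 1 4 / 7 4 1 9 8 2 3 6 5 / 6 5 7 8 4 3 2 9 1 / 8 3 9 1 2 6 4 5 7 / 4 1 2 7 5 9 6 3 8 / 1 8 3 2 9 4 5 7 6 / 5 2 4 6 7 1 9 8 3 / 9 7 6 5 3 8 1 4 2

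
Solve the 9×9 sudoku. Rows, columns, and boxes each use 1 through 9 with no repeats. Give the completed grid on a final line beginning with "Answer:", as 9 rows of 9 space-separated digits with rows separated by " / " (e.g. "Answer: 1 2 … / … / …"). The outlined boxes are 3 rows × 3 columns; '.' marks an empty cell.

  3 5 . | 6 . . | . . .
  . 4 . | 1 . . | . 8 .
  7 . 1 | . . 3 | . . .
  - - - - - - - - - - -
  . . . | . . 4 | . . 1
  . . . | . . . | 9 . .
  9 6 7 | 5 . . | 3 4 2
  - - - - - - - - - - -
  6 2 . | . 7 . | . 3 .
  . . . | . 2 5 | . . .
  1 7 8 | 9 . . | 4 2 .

Step 1. [r7c3∈{4,5,9}] r7c3 is the only open cell in box 7 admitting 5, so r7c3=5.
Step 2. [r7c9∈{8,9}] 9 has one home in row 7: r7c9 ⇒ r7c9=9.
Step 3. [r4c5∈{3,6,8,9}] across row 4, 9 lands solely at r4c5. So r4c5=9.
Step 4. [r2c1∈{2}] r2c1's peers cover all but 2 ⇒ r2c1=2.
Step 5. [r1c3∈{9}] only 9 remains possible at r1c3. So r1c3=9.
Step 6. [r3c2∈{8}] r3c2 has the single candidate 8 ⇒ r3c2=8.
Step 7. [r4c2∈{3}] only 3 remains possible at r4c2 ⇒ r4c2=3.
Step 8. [r9c9∈{5,6}] across row 9, 5 lands solely at r9c9. So r9c9=5.
Step 9. [r7c6∈{1,8}] r7c6 is the only open cell in box 8 admitting 1. So r7c6=1.
Step 10. [r6c6∈{8}] r6c6's peers cover all but 8, so r6c6=8.
Step 11. [r7c7∈{8}] nothing but 8 survives at r7c7 ⇒ r7c7=8.
Step 12. [r8c1∈{4}] nothing but 4 survives at r8c1. So r8c1=4.
Step 13. [r5c9∈{6,7,8}] 8 has one home in col 9: r5c9. So r5c9=8.
Step 14. [r9c5∈{3,6}] 3 has one home in row 9: r9c5, so r9c5=3.
Step 15. [r5c5∈{1,6}] col 5 places 6 nowhere but r5c5. So r5c5=6.
Step 16. [r4c3∈{2}] only 2 remains possible at r4c3, so r4c3=2.
Step 17. [r4c4∈{7}] r4c4 has the single candidate 7. So r4c4=7.
Step 18. [r5c8∈{5,7}] r5c8 is the only open cell in row 5 admitting 7, so r5c8=7.
Step 19. [r5c6∈{2}] r5c6 has the single candidate 2. So r5c6=2.
Step 20. [r1c7∈{1,2,7}] 2 has one home in row 1: r1c7. So r1c7=2.
Step 21. [r8c7∈{1,6,7}] col 7 places 1 nowhere but r8c7 ⇒ r8c7=1.
Step 22. [r2c7∈{5,6,7}] 7 has one home in col 7: r2c7, so r2c7=7.
Step 23. [r8c8∈{6}] r8c8 has the single candidate 6, so r8c8=6.
Step 24. [r4c8∈{5}] r4c8 is down to just 5 ⇒ r4c8=5.
Step 25. [r1c9∈{4}] r1c9 has the single candidate 4, so r1c9=4.
Step 26. [r3c5∈{4,5}] r3c5 is the only open cell in col 5 admitting 4, so r3c5=4.
Step 27. [r3c9∈{6}] r3c9 has the single candidate 6 ⇒ r3c9=6.
Step 28. [r4c7∈{6}] only 6 remains possible at r4c7 ⇒ r4c7=6.
Step 29. [r5c1∈{5}] r5c1 is down to just 5. So r5c1=5.
Step 30. [r4c1∈{8}] r4c1's peers cover all but 8, so r4c1=8.
Step 31. [r9c6∈{6}] nothing but 6 survives at r9c6. So r9c6=6.
Step 32. [r1c6∈{7}] only 7 remains possible at r1c6 ⇒ r1c6=7.
Step 33. [r3c8∈{9}] only 9 remains possible at r3c8. So r3c8=9.
Step 34. [r2c9∈{3}] only 3 remains possible at r2c9, so r2c9=3.
Step 35. [r8c4∈{8}] only 8 remains possible at r8c4. So r8c4=8.
Step 36. [r8c2∈{9}] r8c2's peers cover all but 9, so r8c2=9.
Step 37. [r5c3∈{4}] nothing but 4 survives at r5c3. So r5c3=4.
Step 38. [r3c4∈{2}] r3c4 is down to just 2 ⇒ r3c4=2.
Step 39. [r1c8∈{1}] r1c8 is down to just 1. So r1c8=1.
Step 40. [r6c5∈{1}] r6c5 has the single candidate 1, so r6c5=1.
Step 41. [r8c9∈{7}] only 7 remains possible at r8c9 ⇒ r8c9=7.
Step 42. [r5c2∈{1}] r5c2 is down to just 1. So r5c2=1.
Step 43. [r2c3∈{6}] r2c3 is down to just 6 ⇒ r2c3=6.
Step 44. [r5c4∈{3}] r5c4's peers cover all but 3. So r5c4=3.
Step 45. [r7c4∈{4}] r7c4 has the single candidate 4, so r7c4=4.
Step 46. [r1c5∈{8}] r1c5 is down to just 8 ⇒ r1c5=8.
Step 47. [r2c6∈{9}] r2c6 is down to just 9 ⇒ r2c6=9.
Step 48. [r2c5∈{5}] r2c5 has the single candidate 5, so r2c5=5.
Step 49. [r8c3∈{3}] nothing but 3 survives at r8c3, so r8c3=3.
Step 50. [r3c7∈{5}] r3c7 is down to just 5 ⇒ r3c7=5.

Answer: 3 5 9 6 8 7 2 1 4 / 2 4 6 1 5 9 7 8 3 / 7 8 1 2 4 3 5 9 6 / 8 3 2 7 9 4 6 5 1 / 5 1 4 3 6 2 9 7 8 / 9 6 7 5 1 8 3 4 2 / 6 2 5 4 7 1 8 3 9 / 4 9 3 8 2 5 1 6 7 / 1 7 8 9 3 6 4 2 5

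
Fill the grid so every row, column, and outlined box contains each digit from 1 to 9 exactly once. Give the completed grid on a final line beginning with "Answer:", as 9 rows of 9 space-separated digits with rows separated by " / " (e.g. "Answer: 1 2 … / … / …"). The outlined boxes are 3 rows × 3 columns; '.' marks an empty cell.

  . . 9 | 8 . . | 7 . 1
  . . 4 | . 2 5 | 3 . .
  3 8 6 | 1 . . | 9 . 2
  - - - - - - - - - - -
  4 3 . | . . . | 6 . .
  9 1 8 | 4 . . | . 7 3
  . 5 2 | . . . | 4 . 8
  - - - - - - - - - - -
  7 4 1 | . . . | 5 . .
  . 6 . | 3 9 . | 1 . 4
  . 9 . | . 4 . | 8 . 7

Step 1. [r8c6∈{2,7,8}] in row 8, 7 fits only at r8c6, so r8c6=7.
Step 2. [r9c4∈{2,5,6}] 5 has one home in box 8: r9c4 ⇒ r9c4=5.
Step 3. [r2c9∈{6}] r2c9 has the single candidate 6. So r2c9=6.
Step 4. [r9c6∈{1,2,6}] in row 9, 1 fits only at r9c6. So r9c6=1.
Step 5. [r7c8∈{2,3,6,9}] in row 7, 3 fits only at r7c8. So r7c8=3.
Step 6. [r8c8∈{2}] only 2 remains possible at r8c8. So r8c8=2.
Step 7. [r3c8∈{4,5}] 5 has one home in row 3: r3c8 ⇒ r3c8=5.
Step 8. [r6c1∈{6}] only 6 remains possible at r6c1. So r6c1=6.
Step 9. [r2c4∈{7,9}] r2c4 is the only open cell in row 2 admitting 9, so r2c4=9.
Step 10. [r7c4∈{2,6}] col 4 places 6 nowhere but r7c4, so r7c4=6.
Step 11. [r4c4∈{2,7}] 2 has one home in col 4: r4c4, so r4c4=2.
Step 12. [r6c4∈{7}] r6c4 is down to just 7, so r6c4=7.
Step 13. [r5c6∈{6}] only 6 remains possible at r5c6, so r5c6=6.
Step 14. [r1c1∈{2,5}] in row 1, 5 fits only at r1c1 ⇒ r1c1=5.
Step 15. [r7c5∈{8}] r7c5 has the single candidate 8, so r7c5=8.
Step 16. [r4c9∈{5,9}] r4c9 is the only open cell in col 9 admitting 5 ⇒ r4c9=5.
Step 17. [r4c5∈{1}] r4c5 is down to just 1. So r4c5=1.
Step 18. [r6c5∈{3}] r6c5 is down to just 3, so r6c5=3.
Step 19. [r6c6∈{9}] only 9 remains possible at r6c6. So r6c6=9.
Step 20. [r3c6∈{4}] only 4 remains possible at r3c6. So r3c6=4.
Step 21. [r1c5∈{6}] r1c5 has the single candidate 6. So r1c5=6.
Step 22. [r1c2∈{2}] r1c2's peers cover all but 2. So r1c2=2.
Step 23. [r7c9∈{9}] r7c9 is down to just 9. So r7c9=9.
Step 24. [r1c6∈{3}] r1c6 has the single candidate 3 ⇒ r1c6=3.
Step 25. [r9c3∈{3}] r9c3 has the single candidate 3 ⇒ r9c3=3.
Step 26. [r7c6∈{2}] r7c6 is down to just 2 ⇒ r7c6=2.
Step 27. [r2c2∈{7}] r2c2 has the single candidate 7. So r2c2=7.
Step 28. [r6c8∈{1}] nothing but 1 survives at r6c8 ⇒ r6c8=1.
Step 29. [r1c8∈{4}] r1c8 is down to just 4 ⇒ r1c8=4.
Step 30. [r4c6∈{8}] r4c6's peers cover all but 8 ⇒ r4c6=8.
Step 31. [r4c3∈{7}] r4c3's peers cover all but 7, so r4c3=7.
Step 32. [r4c8∈{9}] nothing but 9 survives at r4c8 ⇒ r4c8=9.
Step 33. [r8c1∈{8}] nothing but 8 survives at r8c1 ⇒ r8c1=8.
Step 34. [r8c3∈{5}] r8c3 has the single candidate 5, so r8c3=5.
Step 35. [r2c8∈{8}] r2c8 is down to just 8, so r2c8=8.
Step 36. [r3c5∈{7}] r3c5 has the single candidate 7 ⇒ r3c5=7.
Step 37. [r9c1∈{2}] r9c1 has the single candidate 2 ⇒ r9c1=2.
Step 38. [r2c1∈{1}] r2c1 is down to just 1, so r2c1=1.
Step 39. [r9c8∈{6}] r9c8 is down to just 6 ⇒ r9c8=6.
Step 40. [r5c5∈{5}] nothing but 5 survives at r5c5. So r5c5=5.
Step 41. [r5c7∈{2}] only 2 remains possible at r5c7, so r5c7=2.

Answer: 5 2 9 8 6 3 7 4 1 / 1 7 4 9 2 5 3 8 6 / 3 8 6 1 7 4 9 5 2 / 4 3 7 2 1 8 6 9 5 / 9 1 8 4 5 6 2 7 3 / 6 5 2 7 3 9 4 1 8 / 7 4 1 6 8 2 5 3 9 / 8 6 5 3 9 7 1 2 4 / 2 9 3 5 4 1 8 6 7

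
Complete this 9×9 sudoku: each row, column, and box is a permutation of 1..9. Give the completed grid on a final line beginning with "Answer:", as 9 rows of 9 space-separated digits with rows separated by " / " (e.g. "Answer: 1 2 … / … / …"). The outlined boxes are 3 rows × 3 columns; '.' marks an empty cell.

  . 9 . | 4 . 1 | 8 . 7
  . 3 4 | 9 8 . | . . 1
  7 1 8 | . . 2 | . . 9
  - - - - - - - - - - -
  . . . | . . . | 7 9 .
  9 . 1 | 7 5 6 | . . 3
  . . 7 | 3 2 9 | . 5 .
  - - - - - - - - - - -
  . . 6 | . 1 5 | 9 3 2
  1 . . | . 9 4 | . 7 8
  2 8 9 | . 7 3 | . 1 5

Step 1. [r4c1∈{3,4,5,6,8}] r4c1 is the only open cell in col 1 admitting 3. So r4c1=3.
Step 2. [r8c7∈{6}] r8c7's peers cover all but 6, so r8c7=6.
Step 3. [r3c7∈{3,4,5}] in col 7, 3 fits only at r3c7 ⇒ r3c7=3.
Step 4. [r3c5∈{6}] r3c5 is down to just 6 ⇒ r3c5=6.
Step 5. [r1c3∈{2,5}] across box 1, 2 lands solely at r1c3. So r1c3=2.
Step 6. [r4c2∈{2,4,5,6}] r4c2 is the only open cell in row 4 admitting 2 ⇒ r4c2=2.
Step 7. [r5c2∈{4}] r5c2 is down to just 4, so r5c2=4.
Step 8. [r1c8∈{6}] only 6 remains possible at r1c8 ⇒ r1c8=6.
Step 9. [r5c7∈{2}] r5c7 has the single candidate 2, so r5c7=2.
Step 10. [r6c2∈{6}] nothing but 6 survives at r6c2 ⇒ r6c2=6.
Step 11. [r6c9∈{4}] only 4 remains possible at r6c9. So r6c9=4.
Step 12. [r7c4∈{8}] only 8 remains possible at r7c4. So r7c4=8.
Step 13. [r8c2∈{5}] r8c2 is down to just 5. So r8c2=5.
Step 14. [r2c1∈{5,6}] in row 2, 6 fits only at r2c1, so r2c1=6.
Step 15. [r1c1∈{5}] r1c1's peers cover all but 5, so r1c1=5.
Step 16. [r5c8∈{8}] r5c8's peers cover all but 8, so r5c8=8.
Step 17. [r1c5∈{3}] r1c5 has the single candidate 3, so r1c5=3.
Step 18. [r4c9∈{6}] r4c9's peers cover all but 6 ⇒ r4c9=6.
Step 19. [r7c1∈{4}] r7c1 is down to just 4 ⇒ r7c1=4.
Step 20. [r2c8∈{2}] r2c8's peers cover all but 2 ⇒ r2c8=2.
Step 21. [r4c3∈{5}] only 5 remains possible at r4c3, so r4c3=5.
Step 22. [r9c7∈{4}] only 4 remains possible at r9c7. So r9c7=4.
Step 23. [r7c2∈{7}] nothing but 7 survives at r7c2, so r7c2=7.
Step 24. [r2c7∈{5}] r2c7's peers cover all but 5. So r2c7=5.
Step 25. [r4c6∈{8}] r4c6 has the single candidate 8. So r4c6=8.
Step 26. [r3c4∈{5}] r3c4 has the single candidate 5, so r3c4=5.
Step 27. [r8c3∈{3}] r8c3's peers cover all but 3. So r8c3=3.
Step 28. [r4c4∈{1}] r4c4's peers cover all but 1, so r4c4=1.
Step 29. [r4c5∈{4}] r4c5 has the single candidate 4 ⇒ r4c5=4.
Step 30. [r9c4∈{6}] r9c4 is down to just 6 ⇒ r9c4=6.
Step 31. [r2c6∈{7}] r2c6 is down to just 7 ⇒ r2c6=7.
Step 32. [r6c1∈{8}] only 8 remains possible at r6c1. So r6c1=8.
Step 33. [r6c7∈{1}] r6c7 has the single candidate 1. So r6c7=1.
Step 34. [r8c4∈{2}] r8c4 has the single candidate 2 ⇒ r8c4=2.
Step 35. [r3c8∈{4}] r3c8 has the single candidate 4 ⇒ r3c8=4.

Answer: 5 9 2 4 3 1 8 6 7 / 6 3 4 9 8 7 5 2 1 / 7 1 8 5 6 2 3 4 9 / 3 2 5 1 4 8 7 9 6 / 9 4 1 7 5 6 2 8 3 / 8 6 7 3 2 9 1 5 4 / 4 7 6 8 1 5 9 3 2 / 1 5 3 2 9 4 6 7 8 / 2 8 9 6 7 3 4 1 5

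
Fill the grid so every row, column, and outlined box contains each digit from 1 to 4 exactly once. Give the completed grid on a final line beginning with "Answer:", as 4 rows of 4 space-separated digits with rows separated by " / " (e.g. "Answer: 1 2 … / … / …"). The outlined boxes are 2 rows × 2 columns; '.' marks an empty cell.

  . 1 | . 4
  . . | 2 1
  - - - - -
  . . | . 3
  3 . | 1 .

Step 1. [r4c2∈{2,4}] r4c2 is the only open cell in row 4 admitting 4, so r4c2=4.
Step 2. [r1c1∈{2}] nothing but 2 survives at r1c1. So r1c1=2.
Step 3. [r2c1∈{4}] only 4 remains possible at r2c1. So r2c1=4.
Step 4. [r3c3∈{4}] r3c3 has the single candidate 4, so r3c3=4.
Step 5. [r4c4∈{2}] r4c4's peers cover all but 2, so r4c4=2.
Step 6. [r3c1∈{1}] r3c1 is down to just 1 ⇒ r3c1=1.
Step 7. [r3c2∈{2}] r3c2 has the single candidate 2, so r3c2=2.
Step 8. [r1c3∈{3}] nothing but 3 survives at r1c3 ⇒ r1c3=3.
Step 9. [r2c2∈{3}] r2c2's peers cover all but 3. So r2c2=3.

Answer: 2 1 3 4 / 4 3 2 1 / 1 2 4 3 / 3 4 1 2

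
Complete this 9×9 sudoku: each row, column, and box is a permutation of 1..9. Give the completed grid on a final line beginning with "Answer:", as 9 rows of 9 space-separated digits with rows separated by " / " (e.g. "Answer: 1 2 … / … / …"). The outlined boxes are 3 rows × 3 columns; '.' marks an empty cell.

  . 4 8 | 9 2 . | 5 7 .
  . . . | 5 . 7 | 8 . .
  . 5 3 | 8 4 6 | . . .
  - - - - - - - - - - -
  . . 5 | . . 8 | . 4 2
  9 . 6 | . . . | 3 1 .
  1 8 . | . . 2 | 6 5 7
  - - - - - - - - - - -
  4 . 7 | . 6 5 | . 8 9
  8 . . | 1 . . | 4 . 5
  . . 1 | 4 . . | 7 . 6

Step 1. [r2c2∈{1,2,6,9}] 1 has one home in col 2: r2c2, so r2c2=1.
Step 2. [r2c5∈{3}] nothing but 3 survives at r2c5. So r2c5=3.
Step 3. [r5c4∈{7}] r5c4 is down to just 7, so r5c4=7.
Step 4. [r2c3∈{2,9}] across box 1, 9 lands solely at r2c3, so r2c3=9.
Step 5. [r8c3∈{2}] only 2 remains possible at r8c3. So r8c3=2.
Step 6. [r7c2∈{3}] r7c2 is down to just 3. So r7c2=3.
Step 7. [r9c8∈{2,3}] r9c8 is the only open cell in row 9 admitting 2, so r9c8=2.
Step 8. [r6c5∈{9}] only 9 remains possible at r6c5, so r6c5=9.
Step 9. [r3c7∈{1,2,9}] r3c7 is the only open cell in col 7 admitting 2 ⇒ r3c7=2.
Step 10. [r4c1∈{3,7}] 3 has one home in col 1: r4c1 ⇒ r4c1=3.
Step 11. [r9c2∈{9}] r9c2's peers cover all but 9. So r9c2=9.
Step 12. [r1c9∈{1,3}] in row 1, 3 fits only at r1c9 ⇒ r1c9=3.
Step 13. [r2c1∈{2,6}] row 2 places 2 nowhere but r2c1 ⇒ r2c1=2.
Step 14. [r8c6∈{3,9}] r8c6 is the only open cell in row 8 admitting 9. So r8c6=9.
Step 15. [r4c4∈{6}] only 6 remains possible at r4c4 ⇒ r4c4=6.
Step 16. [r4c5∈{1}] nothing but 1 survives at r4c5 ⇒ r4c5=1.
Step 17. [r1c1∈{6}] nothing but 6 survives at r1c1. So r1c1=6.
Step 18. [r9c1∈{5}] r9c1 has the single candidate 5 ⇒ r9c1=5.
Step 19. [r7c4∈{2}] only 2 remains possible at r7c4. So r7c4=2.
Step 20. [r8c5∈{7}] r8c5 is down to just 7. So r8c5=7.
Step 21. [r5c9∈{8}] r5c9's peers cover all but 8 ⇒ r5c9=8.
Step 22. [r4c2∈{7}] r4c2 is down to just 7, so r4c2=7.
Step 23. [r8c8∈{3}] nothing but 3 survives at r8c8. So r8c8=3.
Step 24. [r9c5∈{8}] r9c5 is down to just 8 ⇒ r9c5=8.
Step 25. [r8c2∈{6}] nothing but 6 survives at r8c2 ⇒ r8c2=6.
Step 26. [r7c7∈{1}] r7c7 is down to just 1, so r7c7=1.
Step 27. [r4c7∈{9}] r4c7 is down to just 9, so r4c7=9.
Step 28. [r5c6∈{4}] r5c6 is down to just 4 ⇒ r5c6=4.
Step 29. [r5c5∈{5}] only 5 remains possible at r5c5. So r5c5=5.
Step 30. [r5c2∈{2}] only 2 remains possible at r5c2, so r5c2=2.
Step 31. [r9c6∈{3}] r9c6's peers cover all but 3 ⇒ r9c6=3.
Step 32. [r6c4∈{3}] only 3 remains possible at r6c4, so r6c4=3.
Step 33. [r6c3∈{4}] nothing but 4 survives at r6c3 ⇒ r6c3=4.
Step 34. [r3c1∈{7}] only 7 remains possible at r3c1 ⇒ r3c1=7.
Step 35. [r2c9∈{4}] r2c9 has the single candidate 4 ⇒ r2c9=4.
Step 36. [r3c9∈{1}] r3c9's peers cover all but 1, so r3c9=1.
Step 37. [r2c8∈{6}] r2c8 has the single candidate 6, so r2c8=6.
Step 38. [r1c6∈{1}] nothing but 1 survives at r1c6. So r1c6=1.
Step 39. [r3c8∈{9}] r3c8's peers cover all but 9, so r3c8=9.

Answer: 6 4 8 9 2 1 5 7 3 / 2 1 9 5 3 7 8 6 4 / 7 5 3 8 4 6 2 9 1 / 3 7 5 6 1 8 9 4 2 / 9 2 6 7 5 4 3 1 8 / 1 8 4 3 9 2 6 5 7 / 4 3 7 2 6 5 1 8 9 / 8 6 2 1 7 9 4 3 5 / 5 9 1 4 8 3 7 2 6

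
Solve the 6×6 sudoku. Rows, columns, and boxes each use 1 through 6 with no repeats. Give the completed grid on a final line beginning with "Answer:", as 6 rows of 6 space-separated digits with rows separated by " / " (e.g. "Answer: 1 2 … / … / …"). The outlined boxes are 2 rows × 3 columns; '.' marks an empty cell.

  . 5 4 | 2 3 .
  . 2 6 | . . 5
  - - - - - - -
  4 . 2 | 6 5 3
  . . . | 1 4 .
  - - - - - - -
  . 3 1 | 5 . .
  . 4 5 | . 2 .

Step 1. [r6c1∈{6}] r6c1's peers cover all but 6. So r6c1=6.
Step 2. [r1c1∈{1}] r1c1 has the single candidate 1 ⇒ r1c1=1.
Step 3. [r4c1∈{3,5}] r4c1 is the only open cell in row 4 admitting 5 ⇒ r4c1=5.
Step 4. [r5c5∈{6}] r5c5 has the single candidate 6. So r5c5=6.
Step 5. [r4c3∈{3}] only 3 remains possible at r4c3. So r4c3=3.
Step 6. [r6c6∈{1}] only 1 remains possible at r6c6, so r6c6=1.
Step 7. [r2c1∈{3}] only 3 remains possible at r2c1, so r2c1=3.
Step 8. [r5c1∈{2}] only 2 remains possible at r5c1 ⇒ r5c1=2.
Step 9. [r4c2∈{6}] r4c2 has the single candidate 6. So r4c2=6.
Step 10. [r4c6∈{2}] r4c6 is down to just 2, so r4c6=2.
Step 11. [r3c2∈{1}] nothing but 1 survives at r3c2, so r3c2=1.
Step 12. [r6c4∈{3}] r6c4 has the single candidate 3, so r6c4=3.
Step 13. [r2c5∈{1}] r2c5 has the single candidate 1 ⇒ r2c5=1.
Step 14. [r5c6∈{4}] only 4 remains possible at r5c6, so r5c6=4.
Step 15. [r1c6∈{6}] only 6 remains possible at r1c6, so r1c6=6.
Step 16. [r2c4∈{4}] r2c4 has the single candidate 4, so r2c4=4.

Answer: 1 5 4 2 3 6 / 3 2 6 4 1 5 / 4 1 2 6 5 3 / 5 6 3 1 4 2 / 2 3 1 5 6 4 / 6 4 5 3 2 1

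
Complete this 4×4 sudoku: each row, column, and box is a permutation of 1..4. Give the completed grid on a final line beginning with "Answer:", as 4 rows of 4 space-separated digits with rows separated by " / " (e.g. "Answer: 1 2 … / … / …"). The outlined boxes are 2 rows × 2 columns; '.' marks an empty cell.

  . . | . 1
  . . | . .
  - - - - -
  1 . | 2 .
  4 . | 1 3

Step 1. [r2c4∈{2,4}] 2 has one home in col 4: r2c4, so r2c4=2.
Step 2. [r2c1∈{3}] only 3 remains possible at r2c1 ⇒ r2c1=3.
Step 3. [r2c3∈{4}] only 4 remains possible at r2c3. So r2c3=4.
Step 4. [r1c1∈{2}] r1c1 has the single candidate 2, so r1c1=2.
Step 5. [r3c4∈{4}] r3c4 is down to just 4, so r3c4=4.
Step 6. [r1c3∈{3}] only 3 remains possible at r1c3. So r1c3=3.
Step 7. [r4c2∈{2}] only 2 remains possible at r4c2 ⇒ r4c2=2.
Step 8. [r3c2∈{3}] r3c2's peers cover all but 3, so r3c2=3.
Step 9. [r2c2∈{1}] nothing but 1 survives at r2c2 ⇒ r2c2=1.
Step 10. [r1c2∈{4}] nothing but 4 survives at r1c2, so r1c2=4.

Answer: 2 4 3 1 / 3 1 4 2 / 1 3 2 4 / 4 2 1 3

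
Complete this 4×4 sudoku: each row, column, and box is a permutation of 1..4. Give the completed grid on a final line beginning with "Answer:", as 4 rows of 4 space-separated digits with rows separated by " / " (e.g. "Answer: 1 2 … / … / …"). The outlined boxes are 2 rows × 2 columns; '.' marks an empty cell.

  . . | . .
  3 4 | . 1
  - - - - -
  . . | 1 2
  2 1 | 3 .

Step 1. [r1c3∈{2,4}] r1c3 is the only open cell in col 3 admitting 4. So r1c3=4.
Step 2. [r4c4∈{4}] r4c4 has the single candidate 4. So r4c4=4.
Step 3. [r3c1∈{4}] only 4 remains possible at r3c1 ⇒ r3c1=4.
Step 4. [r2c3∈{2}] nothing but 2 survives at r2c3, so r2c3=2.
Step 5. [r1c1∈{1}] r1c1's peers cover all but 1, so r1c1=1.
Step 6. [r3c2∈{3}] r3c2's peers cover all but 3, so r3c2=3.
Step 7. [r1c4∈{3}] r1c4 has the single candidate 3 ⇒ r1c4=3.
Step 8. [r1c2∈{2}] only 2 remains possible at r1c2 ⇒ r1c2=2.

Answer: 1 2 4 3 / 3 4 2 1 / 4 3 1 2 / 2 1 3 4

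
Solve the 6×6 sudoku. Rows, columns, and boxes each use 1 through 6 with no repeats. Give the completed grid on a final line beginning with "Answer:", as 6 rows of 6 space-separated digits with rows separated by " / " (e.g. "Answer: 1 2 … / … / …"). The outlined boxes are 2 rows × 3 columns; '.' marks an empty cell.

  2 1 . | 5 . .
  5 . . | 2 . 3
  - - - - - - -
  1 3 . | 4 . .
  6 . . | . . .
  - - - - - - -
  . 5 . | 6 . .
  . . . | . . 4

Step 1. [r6c1∈{3}] r6c1's peers cover all but 3. So r6c1=3.
Step 2. [r6c4∈{1}] r6c4 is down to just 1, so r6c4=1.
Step 3. [r5c6∈{2}] only 2 remains possible at r5c6, so r5c6=2.
Step 4. [r1c6∈{6}] r1c6's peers cover all but 6 ⇒ r1c6=6.
Step 5. [r3c6∈{5}] r3c6 is down to just 5, so r3c6=5.
Step 6. [r3c3∈{2}] r3c3 has the single candidate 2 ⇒ r3c3=2.
Step 7. [r1c5∈{4}] r1c5's peers cover all but 4, so r1c5=4.
Step 8. [r4c5∈{1,2,3}] across row 4, 2 lands solely at r4c5, so r4c5=2.
Step 9. [r6c3∈{6}] only 6 remains possible at r6c3, so r6c3=6.
Step 10. [r2c3∈{4}] r2c3 has the single candidate 4 ⇒ r2c3=4.
Step 11. [r5c5∈{3}] only 3 remains possible at r5c5 ⇒ r5c5=3.
Step 12. [r4c2∈{4}] r4c2 has the single candidate 4. So r4c2=4.
Step 13. [r2c2∈{6}] r2c2 has the single candidate 6. So r2c2=6.
Step 14. [r3c5∈{6}] only 6 remains possible at r3c5 ⇒ r3c5=6.
Step 15. [r4c3∈{5}] nothing but 5 survives at r4c3, so r4c3=5.
Step 16. [r1c3∈{3}] r1c3 has the single candidate 3 ⇒ r1c3=3.
Step 17. [r4c6∈{1}] r4c6's peers cover all but 1 ⇒ r4c6=1.
Step 18. [r4c4∈{3}] only 3 remains possible at r4c4 ⇒ r4c4=3.
Step 19. [r5c3∈{1}] r5c3 has the single candidate 1, so r5c3=1.
Step 20. [r6c5∈{5}] only 5 remains possible at r6c5. So r6c5=5.
Step 21. [r6c2∈{2}] r6c2 is down to just 2. So r6c2=2.
Step 22. [r2c5∈{1}] only 1 remains possible at r2c5 ⇒ r2c5=1.
Step 23. [r5c1∈{4}] only 4 remains possible at r5c1 ⇒ r5c1=4.

Answer: 2 1 3 5 4 6 / 5 6 4 2 1 3 / 1 3 2 4 6 5 / 6 4 5 3 2 1 / 4 5 1 6 3 2 / 3 2 6 1 5 4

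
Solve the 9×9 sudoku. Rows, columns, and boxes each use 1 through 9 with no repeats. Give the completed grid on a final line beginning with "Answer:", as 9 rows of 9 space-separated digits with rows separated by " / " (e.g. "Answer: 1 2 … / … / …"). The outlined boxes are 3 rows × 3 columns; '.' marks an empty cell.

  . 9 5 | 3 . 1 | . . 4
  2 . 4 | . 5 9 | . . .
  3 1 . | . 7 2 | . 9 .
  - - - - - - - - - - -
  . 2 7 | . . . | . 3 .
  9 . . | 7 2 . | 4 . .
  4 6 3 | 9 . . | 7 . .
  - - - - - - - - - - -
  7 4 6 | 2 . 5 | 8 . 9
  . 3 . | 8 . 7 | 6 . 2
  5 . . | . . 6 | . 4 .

Step 1. [r7c8∈{1}] r7c8 is down to just 1, so r7c8=1.
Step 2. [r6c6∈{8}] nothing but 8 survives at r6c6, so r6c6=8.
Step 3. [r1c8∈{2,6,7,8}] row 1 places 7 nowhere but r1c8. So r1c8=7.
Step 4. [r4c4∈{1,4,5,6}] r4c4 is the only open cell in col 4 admitting 5, so r4c4=5.
Step 5. [r3c3∈{8}] only 8 remains possible at r3c3, so r3c3=8.
Step 6. [r4c5∈{1,4,6}] r4c5 is the only open cell in box 5 admitting 6 ⇒ r4c5=6.
Step 7. [r5c3∈{1}] r5c3 has the single candidate 1. So r5c3=1.
Step 8. [r2c4∈{6}] r2c4 is down to just 6, so r2c4=6.
Step 9. [r5c2∈{5,8}] 5 has one home in col 2: r5c2, so r5c2=5.
Step 10. [r6c5∈{1}] only 1 remains possible at r6c5, so r6c5=1.
Step 11. [r9c7∈{3}] r9c7 has the single candidate 3 ⇒ r9c7=3.
Step 12. [r8c3∈{9}] only 9 remains possible at r8c3, so r8c3=9.
Step 13. [r5c8∈{6,8}] col 8 places 6 nowhere but r5c8 ⇒ r5c8=6.
Step 14. [r5c9∈{8}] r5c9 is down to just 8, so r5c9=8.
Step 15. [r6c9∈{5}] r6c9's peers cover all but 5 ⇒ r6c9=5.
Step 16. [r4c9∈{1}] r4c9 is down to just 1. So r4c9=1.
Step 17. [r3c4∈{4}] r3c4 has the single candidate 4, so r3c4=4.
Step 18. [r4c7∈{9}] r4c7 has the single candidate 9 ⇒ r4c7=9.
Step 19. [r5c6∈{3}] r5c6 is down to just 3. So r5c6=3.
Step 20. [r4c6∈{4}] only 4 remains possible at r4c6 ⇒ r4c6=4.
Step 21. [r7c5∈{3}] r7c5 has the single candidate 3, so r7c5=3.
Step 22. [r9c3∈{2}] r9c3 has the single candidate 2 ⇒ r9c3=2.
Step 23. [r6c8∈{2}] r6c8 has the single candidate 2 ⇒ r6c8=2.
Step 24. [r2c9∈{3}] nothing but 3 survives at r2c9 ⇒ r2c9=3.
Step 25. [r2c2∈{7}] only 7 remains possible at r2c2 ⇒ r2c2=7.
Step 26. [r9c9∈{7}] r9c9 is down to just 7 ⇒ r9c9=7.
Step 27. [r4c1∈{8}] only 8 remains possible at r4c1 ⇒ r4c1=8.
Step 28. [r9c4∈{1}] r9c4 is down to just 1. So r9c4=1.
Step 29. [r8c1∈{1}] r8c1's peers cover all but 1. So r8c1=1.
Step 30. [r1c7∈{2}] r1c7 has the single candidate 2 ⇒ r1c7=2.
Step 31. [r8c5∈{4}] r8c5 is down to just 4, so r8c5=4.
Step 32. [r3c9∈{6}] nothing but 6 survives at r3c9, so r3c9=6.
Step 33. [r8c8∈{5}] r8c8's peers cover all but 5 ⇒ r8c8=5.
Step 34. [r9c2∈{8}] only 8 remains possible at r9c2. So r9c2=8.
Step 35. [r2c8∈{8}] r2c8 has the single candidate 8. So r2c8=8.
Step 36. [r3c7∈{5}] nothing but 5 survives at r3c7. So r3c7=5.
Step 37. [r1c1∈{6}] r1c1's peers cover all but 6 ⇒ r1c1=6.
Step 38. [r9c5∈{9}] only 9 remains possible at r9c5. So r9c5=9.
Step 39. [r2c7∈{1}] nothing but 1 survives at r2c7. So r2c7=1.
Step 40. [r1c5∈{8}] r1c5's peers cover all but 8 ⇒ r1c5=8.

Answer: 6 9 5 3 8 1 2 7 4 / 2 7 4 6 5 9 1 8 3 / 3 1 8 4 7 2 5 9 6 / 8 2 7 5 6 4 9 3 1 / 9 5 1 7 2 3 4 6 8 / 4 6 3 9 1 8 7 2 5 / 7 4 6 2 3 5 8 1 9 / 1 3 9 8 4 7 6 5 2 / 5 8 2 1 9 6 3 4 7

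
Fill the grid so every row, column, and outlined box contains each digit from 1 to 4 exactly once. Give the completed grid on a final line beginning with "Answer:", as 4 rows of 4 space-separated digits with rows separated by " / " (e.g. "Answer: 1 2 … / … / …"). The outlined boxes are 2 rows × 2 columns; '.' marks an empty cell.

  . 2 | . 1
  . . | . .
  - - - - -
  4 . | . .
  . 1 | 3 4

Step 1. [r2c4∈{2,3}] across col 4, 3 lands solely at r2c4 ⇒ r2c4=3.
Step 2. [r2c3∈{2,4}] in row 2, 2 fits only at r2c3. So r2c3=2.
Step 3. [r1c3∈{4}] r1c3 has the single candidate 4. So r1c3=4.
Step 4. [r3c4∈{2}] r3c4 is down to just 2, so r3c4=2.
Step 5. [r3c3∈{1}] nothing but 1 survives at r3c3 ⇒ r3c3=1.
Step 6. [r2c2∈{4}] nothing but 4 survives at r2c2. So r2c2=4.
Step 7. [r2c1∈{1}] r2c1's peers cover all but 1. So r2c1=1.
Step 8. [r3c2∈{3}] r3c2 is down to just 3. So r3c2=3.
Step 9. [r1c1∈{3}] r1c1 is down to just 3. So r1c1=3.
Step 10. [r4c1∈{2}] nothing but 2 survives at r4c1. So r4c1=2.

Answer: 3 2 4 1 / 1 4 2 3 / 4 3 1 2 / 2 1 3 4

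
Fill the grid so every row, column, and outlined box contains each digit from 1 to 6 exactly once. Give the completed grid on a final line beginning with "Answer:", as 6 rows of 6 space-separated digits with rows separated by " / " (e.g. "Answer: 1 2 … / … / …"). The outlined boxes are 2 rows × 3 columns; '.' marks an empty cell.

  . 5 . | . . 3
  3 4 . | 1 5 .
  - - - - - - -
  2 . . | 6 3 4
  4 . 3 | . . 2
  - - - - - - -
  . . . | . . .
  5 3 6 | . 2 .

Step 1. [r5c1∈{1}] only 1 remains possible at r5c1. So r5c1=1.
Step 2. [r6c4∈{4}] r6c4 is down to just 4 ⇒ r6c4=4.
Step 3. [r5c6∈{5,6}] r5c6 is the only open cell in col 6 admitting 5, so r5c6=5.
Step 4. [r1c3∈{1,2}] across row 1, 1 lands solely at r1c3, so r1c3=1.
Step 5. [r5c2∈{2}] r5c2 has the single candidate 2 ⇒ r5c2=2.
Step 6. [r2c6∈{6}] r2c6's peers cover all but 6, so r2c6=6.
Step 7. [r4c5∈{1}] r4c5's peers cover all but 1 ⇒ r4c5=1.
Step 8. [r2c3∈{2}] nothing but 2 survives at r2c3, so r2c3=2.
Step 9. [r6c6∈{1}] nothing but 1 survives at r6c6, so r6c6=1.
Step 10. [r1c5∈{4}] nothing but 4 survives at r1c5, so r1c5=4.
Step 11. [r4c4∈{5}] r4c4 is down to just 5, so r4c4=5.
Step 12. [r1c4∈{2}] r1c4 has the single candidate 2 ⇒ r1c4=2.
Step 13. [r3c3∈{5}] r3c3's peers cover all but 5 ⇒ r3c3=5.
Step 14. [r1c1∈{6}] r1c1 is down to just 6, so r1c1=6.
Step 15. [r5c4∈{3}] only 3 remains possible at r5c4, so r5c4=3.
Step 16. [r3c2∈{1}] r3c2's peers cover all but 1 ⇒ r3c2=1.
Step 17. [r4c2∈{6}] r4c2 has the single candidate 6. So r4c2=6.
Step 18. [r5c5∈{6}] nothing but 6 survives at r5c5 ⇒ r5c5=6.
Step 19. [r5c3∈{4}] r5c3's peers cover all but 4, so r5c3=4.

Answer: 6 5 1 2 4 3 / 3 4 2 1 5 6 / 2 1 5 6 3 4 / 4 6 3 5 1 2 / 1 2 4 3 6 5 / 5 3 6 4 2 1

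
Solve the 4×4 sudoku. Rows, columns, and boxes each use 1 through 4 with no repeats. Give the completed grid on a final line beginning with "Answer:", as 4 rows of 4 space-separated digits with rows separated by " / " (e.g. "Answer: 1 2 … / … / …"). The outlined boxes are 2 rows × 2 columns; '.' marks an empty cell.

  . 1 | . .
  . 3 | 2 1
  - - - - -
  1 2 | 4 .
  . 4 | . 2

Step 1. [r1c4∈{3,4}] col 4 places 4 nowhere but r1c4, so r1c4=4.
Step 2. [r4c1∈{3}] r4c1 has the single candidate 3, so r4c1=3.
Step 3. [r1c3∈{3}] r1c3 has the single candidate 3. So r1c3=3.
Step 4. [r3c4∈{3}] only 3 remains possible at r3c4 ⇒ r3c4=3.
Step 5. [r1c1∈{2}] only 2 remains possible at r1c1. So r1c1=2.
Step 6. [r4c3∈{1}] r4c3's peers cover all but 1, so r4c3=1.
Step 7. [r2c1∈{4}] r2c1's peers cover all but 4 ⇒ r2c1=4.

Answer: 2 1 3 4 / 4 3 2 1 / 1 2 4 3 / 3 4 1 2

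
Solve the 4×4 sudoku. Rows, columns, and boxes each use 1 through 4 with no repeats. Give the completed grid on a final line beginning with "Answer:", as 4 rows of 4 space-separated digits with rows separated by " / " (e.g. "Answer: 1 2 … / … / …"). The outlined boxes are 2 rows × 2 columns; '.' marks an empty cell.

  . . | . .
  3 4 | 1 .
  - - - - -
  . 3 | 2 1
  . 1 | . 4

Step 1. [r1c4∈{2,3}] r1c4 is the only open cell in col 4 admitting 3, so r1c4=3.
Step 2. [r1c1∈{1,2}] row 1 places 1 nowhere but r1c1 ⇒ r1c1=1.
Step 3. [r4c1∈{2}] r4c1 has the single candidate 2, so r4c1=2.
Step 4. [r1c3∈{4}] only 4 remains possible at r1c3, so r1c3=4.
Step 5. [r4c3∈{3}] r4c3 is down to just 3. So r4c3=3.
Step 6. [r3c1∈{4}] r3c1 has the single candidate 4. So r3c1=4.
Step 7. [r2c4∈{2}] r2c4's peers cover all but 2 ⇒ r2c4=2.
Step 8. [r1c2∈{2}] nothing but 2 survives at r1c2. So r1c2=2.

Answer: 1 2 4 3 / 3 4 1 2 / 4 3 2 1 / 2 1 3 4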